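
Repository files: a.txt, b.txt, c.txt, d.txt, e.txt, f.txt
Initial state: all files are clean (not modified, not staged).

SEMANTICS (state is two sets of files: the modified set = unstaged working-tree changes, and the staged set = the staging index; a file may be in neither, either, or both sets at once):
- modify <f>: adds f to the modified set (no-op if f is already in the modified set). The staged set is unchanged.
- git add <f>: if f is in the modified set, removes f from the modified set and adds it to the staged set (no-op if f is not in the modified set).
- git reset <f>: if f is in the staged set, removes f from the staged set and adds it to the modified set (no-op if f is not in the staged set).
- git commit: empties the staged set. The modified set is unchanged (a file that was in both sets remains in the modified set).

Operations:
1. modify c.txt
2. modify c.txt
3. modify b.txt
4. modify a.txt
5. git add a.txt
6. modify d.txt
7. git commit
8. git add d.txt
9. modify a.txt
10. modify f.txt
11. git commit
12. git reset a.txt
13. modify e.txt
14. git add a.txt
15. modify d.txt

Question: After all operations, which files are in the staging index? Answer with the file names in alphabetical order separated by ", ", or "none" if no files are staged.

After op 1 (modify c.txt): modified={c.txt} staged={none}
After op 2 (modify c.txt): modified={c.txt} staged={none}
After op 3 (modify b.txt): modified={b.txt, c.txt} staged={none}
After op 4 (modify a.txt): modified={a.txt, b.txt, c.txt} staged={none}
After op 5 (git add a.txt): modified={b.txt, c.txt} staged={a.txt}
After op 6 (modify d.txt): modified={b.txt, c.txt, d.txt} staged={a.txt}
After op 7 (git commit): modified={b.txt, c.txt, d.txt} staged={none}
After op 8 (git add d.txt): modified={b.txt, c.txt} staged={d.txt}
After op 9 (modify a.txt): modified={a.txt, b.txt, c.txt} staged={d.txt}
After op 10 (modify f.txt): modified={a.txt, b.txt, c.txt, f.txt} staged={d.txt}
After op 11 (git commit): modified={a.txt, b.txt, c.txt, f.txt} staged={none}
After op 12 (git reset a.txt): modified={a.txt, b.txt, c.txt, f.txt} staged={none}
After op 13 (modify e.txt): modified={a.txt, b.txt, c.txt, e.txt, f.txt} staged={none}
After op 14 (git add a.txt): modified={b.txt, c.txt, e.txt, f.txt} staged={a.txt}
After op 15 (modify d.txt): modified={b.txt, c.txt, d.txt, e.txt, f.txt} staged={a.txt}

Answer: a.txt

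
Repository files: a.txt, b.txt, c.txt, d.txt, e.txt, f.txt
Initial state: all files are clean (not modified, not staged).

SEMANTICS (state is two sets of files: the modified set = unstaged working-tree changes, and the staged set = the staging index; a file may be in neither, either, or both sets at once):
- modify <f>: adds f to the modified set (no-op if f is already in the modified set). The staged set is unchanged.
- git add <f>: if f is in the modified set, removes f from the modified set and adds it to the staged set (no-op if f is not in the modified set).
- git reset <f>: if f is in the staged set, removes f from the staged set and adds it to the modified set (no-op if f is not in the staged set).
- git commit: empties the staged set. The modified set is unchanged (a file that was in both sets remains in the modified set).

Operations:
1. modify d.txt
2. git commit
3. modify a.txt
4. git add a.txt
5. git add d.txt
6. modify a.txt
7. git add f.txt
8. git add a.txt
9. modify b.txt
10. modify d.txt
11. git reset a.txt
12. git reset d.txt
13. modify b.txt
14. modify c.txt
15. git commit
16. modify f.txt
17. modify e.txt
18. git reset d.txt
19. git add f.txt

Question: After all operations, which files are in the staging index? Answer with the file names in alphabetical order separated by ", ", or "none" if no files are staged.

After op 1 (modify d.txt): modified={d.txt} staged={none}
After op 2 (git commit): modified={d.txt} staged={none}
After op 3 (modify a.txt): modified={a.txt, d.txt} staged={none}
After op 4 (git add a.txt): modified={d.txt} staged={a.txt}
After op 5 (git add d.txt): modified={none} staged={a.txt, d.txt}
After op 6 (modify a.txt): modified={a.txt} staged={a.txt, d.txt}
After op 7 (git add f.txt): modified={a.txt} staged={a.txt, d.txt}
After op 8 (git add a.txt): modified={none} staged={a.txt, d.txt}
After op 9 (modify b.txt): modified={b.txt} staged={a.txt, d.txt}
After op 10 (modify d.txt): modified={b.txt, d.txt} staged={a.txt, d.txt}
After op 11 (git reset a.txt): modified={a.txt, b.txt, d.txt} staged={d.txt}
After op 12 (git reset d.txt): modified={a.txt, b.txt, d.txt} staged={none}
After op 13 (modify b.txt): modified={a.txt, b.txt, d.txt} staged={none}
After op 14 (modify c.txt): modified={a.txt, b.txt, c.txt, d.txt} staged={none}
After op 15 (git commit): modified={a.txt, b.txt, c.txt, d.txt} staged={none}
After op 16 (modify f.txt): modified={a.txt, b.txt, c.txt, d.txt, f.txt} staged={none}
After op 17 (modify e.txt): modified={a.txt, b.txt, c.txt, d.txt, e.txt, f.txt} staged={none}
After op 18 (git reset d.txt): modified={a.txt, b.txt, c.txt, d.txt, e.txt, f.txt} staged={none}
After op 19 (git add f.txt): modified={a.txt, b.txt, c.txt, d.txt, e.txt} staged={f.txt}

Answer: f.txt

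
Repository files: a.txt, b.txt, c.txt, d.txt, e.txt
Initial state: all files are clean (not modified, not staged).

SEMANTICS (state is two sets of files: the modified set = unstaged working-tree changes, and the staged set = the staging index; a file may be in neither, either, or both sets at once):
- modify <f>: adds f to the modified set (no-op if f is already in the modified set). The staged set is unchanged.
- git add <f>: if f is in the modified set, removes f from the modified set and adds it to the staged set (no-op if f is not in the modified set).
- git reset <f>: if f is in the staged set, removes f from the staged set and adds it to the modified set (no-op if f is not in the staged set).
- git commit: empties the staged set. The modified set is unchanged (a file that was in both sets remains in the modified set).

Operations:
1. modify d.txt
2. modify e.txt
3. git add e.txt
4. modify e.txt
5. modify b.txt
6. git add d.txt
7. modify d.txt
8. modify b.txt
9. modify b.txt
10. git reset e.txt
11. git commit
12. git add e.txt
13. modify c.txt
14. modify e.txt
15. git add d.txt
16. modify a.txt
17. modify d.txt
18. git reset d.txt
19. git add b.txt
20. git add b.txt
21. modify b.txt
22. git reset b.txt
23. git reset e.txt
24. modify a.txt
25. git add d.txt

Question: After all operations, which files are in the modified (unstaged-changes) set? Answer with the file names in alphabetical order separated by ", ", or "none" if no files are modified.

Answer: a.txt, b.txt, c.txt, e.txt

Derivation:
After op 1 (modify d.txt): modified={d.txt} staged={none}
After op 2 (modify e.txt): modified={d.txt, e.txt} staged={none}
After op 3 (git add e.txt): modified={d.txt} staged={e.txt}
After op 4 (modify e.txt): modified={d.txt, e.txt} staged={e.txt}
After op 5 (modify b.txt): modified={b.txt, d.txt, e.txt} staged={e.txt}
After op 6 (git add d.txt): modified={b.txt, e.txt} staged={d.txt, e.txt}
After op 7 (modify d.txt): modified={b.txt, d.txt, e.txt} staged={d.txt, e.txt}
After op 8 (modify b.txt): modified={b.txt, d.txt, e.txt} staged={d.txt, e.txt}
After op 9 (modify b.txt): modified={b.txt, d.txt, e.txt} staged={d.txt, e.txt}
After op 10 (git reset e.txt): modified={b.txt, d.txt, e.txt} staged={d.txt}
After op 11 (git commit): modified={b.txt, d.txt, e.txt} staged={none}
After op 12 (git add e.txt): modified={b.txt, d.txt} staged={e.txt}
After op 13 (modify c.txt): modified={b.txt, c.txt, d.txt} staged={e.txt}
After op 14 (modify e.txt): modified={b.txt, c.txt, d.txt, e.txt} staged={e.txt}
After op 15 (git add d.txt): modified={b.txt, c.txt, e.txt} staged={d.txt, e.txt}
After op 16 (modify a.txt): modified={a.txt, b.txt, c.txt, e.txt} staged={d.txt, e.txt}
After op 17 (modify d.txt): modified={a.txt, b.txt, c.txt, d.txt, e.txt} staged={d.txt, e.txt}
After op 18 (git reset d.txt): modified={a.txt, b.txt, c.txt, d.txt, e.txt} staged={e.txt}
After op 19 (git add b.txt): modified={a.txt, c.txt, d.txt, e.txt} staged={b.txt, e.txt}
After op 20 (git add b.txt): modified={a.txt, c.txt, d.txt, e.txt} staged={b.txt, e.txt}
After op 21 (modify b.txt): modified={a.txt, b.txt, c.txt, d.txt, e.txt} staged={b.txt, e.txt}
After op 22 (git reset b.txt): modified={a.txt, b.txt, c.txt, d.txt, e.txt} staged={e.txt}
After op 23 (git reset e.txt): modified={a.txt, b.txt, c.txt, d.txt, e.txt} staged={none}
After op 24 (modify a.txt): modified={a.txt, b.txt, c.txt, d.txt, e.txt} staged={none}
After op 25 (git add d.txt): modified={a.txt, b.txt, c.txt, e.txt} staged={d.txt}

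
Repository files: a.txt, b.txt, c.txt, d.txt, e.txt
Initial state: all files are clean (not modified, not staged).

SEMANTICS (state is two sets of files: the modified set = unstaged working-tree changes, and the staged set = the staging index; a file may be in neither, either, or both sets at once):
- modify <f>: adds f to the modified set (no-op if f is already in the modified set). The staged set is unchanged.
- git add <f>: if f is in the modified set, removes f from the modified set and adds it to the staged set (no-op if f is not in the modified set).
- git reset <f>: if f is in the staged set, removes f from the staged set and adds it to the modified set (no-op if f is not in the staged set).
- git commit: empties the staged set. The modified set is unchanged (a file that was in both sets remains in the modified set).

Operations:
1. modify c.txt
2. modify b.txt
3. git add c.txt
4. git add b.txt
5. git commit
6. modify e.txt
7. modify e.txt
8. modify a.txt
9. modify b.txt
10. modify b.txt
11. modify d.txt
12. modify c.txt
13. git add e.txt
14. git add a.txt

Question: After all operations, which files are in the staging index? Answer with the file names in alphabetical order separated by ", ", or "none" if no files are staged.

After op 1 (modify c.txt): modified={c.txt} staged={none}
After op 2 (modify b.txt): modified={b.txt, c.txt} staged={none}
After op 3 (git add c.txt): modified={b.txt} staged={c.txt}
After op 4 (git add b.txt): modified={none} staged={b.txt, c.txt}
After op 5 (git commit): modified={none} staged={none}
After op 6 (modify e.txt): modified={e.txt} staged={none}
After op 7 (modify e.txt): modified={e.txt} staged={none}
After op 8 (modify a.txt): modified={a.txt, e.txt} staged={none}
After op 9 (modify b.txt): modified={a.txt, b.txt, e.txt} staged={none}
After op 10 (modify b.txt): modified={a.txt, b.txt, e.txt} staged={none}
After op 11 (modify d.txt): modified={a.txt, b.txt, d.txt, e.txt} staged={none}
After op 12 (modify c.txt): modified={a.txt, b.txt, c.txt, d.txt, e.txt} staged={none}
After op 13 (git add e.txt): modified={a.txt, b.txt, c.txt, d.txt} staged={e.txt}
After op 14 (git add a.txt): modified={b.txt, c.txt, d.txt} staged={a.txt, e.txt}

Answer: a.txt, e.txt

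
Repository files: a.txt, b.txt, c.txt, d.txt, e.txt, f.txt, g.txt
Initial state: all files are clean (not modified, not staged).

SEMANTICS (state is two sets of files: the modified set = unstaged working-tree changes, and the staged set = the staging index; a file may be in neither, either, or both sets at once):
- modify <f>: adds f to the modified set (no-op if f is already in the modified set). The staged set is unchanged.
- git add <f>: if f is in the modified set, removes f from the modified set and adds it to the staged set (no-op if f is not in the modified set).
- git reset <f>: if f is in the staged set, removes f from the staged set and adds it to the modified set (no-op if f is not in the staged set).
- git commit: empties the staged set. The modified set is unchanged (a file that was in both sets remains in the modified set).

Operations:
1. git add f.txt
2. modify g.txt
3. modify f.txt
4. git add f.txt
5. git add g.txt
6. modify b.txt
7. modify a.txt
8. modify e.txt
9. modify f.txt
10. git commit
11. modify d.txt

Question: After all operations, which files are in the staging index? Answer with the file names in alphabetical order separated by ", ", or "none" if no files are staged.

After op 1 (git add f.txt): modified={none} staged={none}
After op 2 (modify g.txt): modified={g.txt} staged={none}
After op 3 (modify f.txt): modified={f.txt, g.txt} staged={none}
After op 4 (git add f.txt): modified={g.txt} staged={f.txt}
After op 5 (git add g.txt): modified={none} staged={f.txt, g.txt}
After op 6 (modify b.txt): modified={b.txt} staged={f.txt, g.txt}
After op 7 (modify a.txt): modified={a.txt, b.txt} staged={f.txt, g.txt}
After op 8 (modify e.txt): modified={a.txt, b.txt, e.txt} staged={f.txt, g.txt}
After op 9 (modify f.txt): modified={a.txt, b.txt, e.txt, f.txt} staged={f.txt, g.txt}
After op 10 (git commit): modified={a.txt, b.txt, e.txt, f.txt} staged={none}
After op 11 (modify d.txt): modified={a.txt, b.txt, d.txt, e.txt, f.txt} staged={none}

Answer: none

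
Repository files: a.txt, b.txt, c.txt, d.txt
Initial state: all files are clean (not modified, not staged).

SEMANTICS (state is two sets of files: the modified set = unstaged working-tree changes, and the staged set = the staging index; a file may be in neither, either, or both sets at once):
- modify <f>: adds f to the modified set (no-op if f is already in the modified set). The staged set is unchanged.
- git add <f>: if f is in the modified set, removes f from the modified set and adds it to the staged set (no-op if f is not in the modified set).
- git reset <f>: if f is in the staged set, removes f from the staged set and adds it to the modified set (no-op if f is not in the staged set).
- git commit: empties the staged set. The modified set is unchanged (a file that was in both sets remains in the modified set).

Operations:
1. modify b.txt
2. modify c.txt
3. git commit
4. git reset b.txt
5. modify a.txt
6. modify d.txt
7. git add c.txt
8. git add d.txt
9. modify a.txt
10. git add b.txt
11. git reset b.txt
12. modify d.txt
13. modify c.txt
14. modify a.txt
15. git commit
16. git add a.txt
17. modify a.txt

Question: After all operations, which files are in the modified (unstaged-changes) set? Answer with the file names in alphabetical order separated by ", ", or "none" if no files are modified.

After op 1 (modify b.txt): modified={b.txt} staged={none}
After op 2 (modify c.txt): modified={b.txt, c.txt} staged={none}
After op 3 (git commit): modified={b.txt, c.txt} staged={none}
After op 4 (git reset b.txt): modified={b.txt, c.txt} staged={none}
After op 5 (modify a.txt): modified={a.txt, b.txt, c.txt} staged={none}
After op 6 (modify d.txt): modified={a.txt, b.txt, c.txt, d.txt} staged={none}
After op 7 (git add c.txt): modified={a.txt, b.txt, d.txt} staged={c.txt}
After op 8 (git add d.txt): modified={a.txt, b.txt} staged={c.txt, d.txt}
After op 9 (modify a.txt): modified={a.txt, b.txt} staged={c.txt, d.txt}
After op 10 (git add b.txt): modified={a.txt} staged={b.txt, c.txt, d.txt}
After op 11 (git reset b.txt): modified={a.txt, b.txt} staged={c.txt, d.txt}
After op 12 (modify d.txt): modified={a.txt, b.txt, d.txt} staged={c.txt, d.txt}
After op 13 (modify c.txt): modified={a.txt, b.txt, c.txt, d.txt} staged={c.txt, d.txt}
After op 14 (modify a.txt): modified={a.txt, b.txt, c.txt, d.txt} staged={c.txt, d.txt}
After op 15 (git commit): modified={a.txt, b.txt, c.txt, d.txt} staged={none}
After op 16 (git add a.txt): modified={b.txt, c.txt, d.txt} staged={a.txt}
After op 17 (modify a.txt): modified={a.txt, b.txt, c.txt, d.txt} staged={a.txt}

Answer: a.txt, b.txt, c.txt, d.txt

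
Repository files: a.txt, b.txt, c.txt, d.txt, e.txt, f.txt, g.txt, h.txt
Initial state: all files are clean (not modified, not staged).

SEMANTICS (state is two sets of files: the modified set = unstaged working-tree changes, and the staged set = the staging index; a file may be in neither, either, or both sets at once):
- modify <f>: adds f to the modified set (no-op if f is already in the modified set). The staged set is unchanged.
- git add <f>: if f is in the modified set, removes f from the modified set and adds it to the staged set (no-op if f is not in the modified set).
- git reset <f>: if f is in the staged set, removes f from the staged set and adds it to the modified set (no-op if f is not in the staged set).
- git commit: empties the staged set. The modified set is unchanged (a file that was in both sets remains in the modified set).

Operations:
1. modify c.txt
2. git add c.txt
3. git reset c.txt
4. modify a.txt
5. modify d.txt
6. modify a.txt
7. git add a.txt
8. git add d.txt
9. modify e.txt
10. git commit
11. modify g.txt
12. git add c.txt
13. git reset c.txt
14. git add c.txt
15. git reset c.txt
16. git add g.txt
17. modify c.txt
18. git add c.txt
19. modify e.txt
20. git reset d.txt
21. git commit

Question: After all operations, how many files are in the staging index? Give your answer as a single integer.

Answer: 0

Derivation:
After op 1 (modify c.txt): modified={c.txt} staged={none}
After op 2 (git add c.txt): modified={none} staged={c.txt}
After op 3 (git reset c.txt): modified={c.txt} staged={none}
After op 4 (modify a.txt): modified={a.txt, c.txt} staged={none}
After op 5 (modify d.txt): modified={a.txt, c.txt, d.txt} staged={none}
After op 6 (modify a.txt): modified={a.txt, c.txt, d.txt} staged={none}
After op 7 (git add a.txt): modified={c.txt, d.txt} staged={a.txt}
After op 8 (git add d.txt): modified={c.txt} staged={a.txt, d.txt}
After op 9 (modify e.txt): modified={c.txt, e.txt} staged={a.txt, d.txt}
After op 10 (git commit): modified={c.txt, e.txt} staged={none}
After op 11 (modify g.txt): modified={c.txt, e.txt, g.txt} staged={none}
After op 12 (git add c.txt): modified={e.txt, g.txt} staged={c.txt}
After op 13 (git reset c.txt): modified={c.txt, e.txt, g.txt} staged={none}
After op 14 (git add c.txt): modified={e.txt, g.txt} staged={c.txt}
After op 15 (git reset c.txt): modified={c.txt, e.txt, g.txt} staged={none}
After op 16 (git add g.txt): modified={c.txt, e.txt} staged={g.txt}
After op 17 (modify c.txt): modified={c.txt, e.txt} staged={g.txt}
After op 18 (git add c.txt): modified={e.txt} staged={c.txt, g.txt}
After op 19 (modify e.txt): modified={e.txt} staged={c.txt, g.txt}
After op 20 (git reset d.txt): modified={e.txt} staged={c.txt, g.txt}
After op 21 (git commit): modified={e.txt} staged={none}
Final staged set: {none} -> count=0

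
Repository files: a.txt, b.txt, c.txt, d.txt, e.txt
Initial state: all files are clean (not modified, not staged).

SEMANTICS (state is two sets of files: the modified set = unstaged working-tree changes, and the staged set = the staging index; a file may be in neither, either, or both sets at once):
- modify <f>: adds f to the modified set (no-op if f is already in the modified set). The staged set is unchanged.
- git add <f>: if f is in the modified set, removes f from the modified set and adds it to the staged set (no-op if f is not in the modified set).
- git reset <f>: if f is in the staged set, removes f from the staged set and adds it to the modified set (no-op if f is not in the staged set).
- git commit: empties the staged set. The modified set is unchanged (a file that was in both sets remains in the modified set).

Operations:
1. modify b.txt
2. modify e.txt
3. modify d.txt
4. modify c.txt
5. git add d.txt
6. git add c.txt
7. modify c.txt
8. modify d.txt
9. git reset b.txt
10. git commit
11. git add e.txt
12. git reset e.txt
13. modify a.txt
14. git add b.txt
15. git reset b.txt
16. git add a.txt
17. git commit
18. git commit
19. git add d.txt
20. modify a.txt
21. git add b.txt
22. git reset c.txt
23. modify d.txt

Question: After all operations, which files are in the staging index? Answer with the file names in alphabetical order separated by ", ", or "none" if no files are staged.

Answer: b.txt, d.txt

Derivation:
After op 1 (modify b.txt): modified={b.txt} staged={none}
After op 2 (modify e.txt): modified={b.txt, e.txt} staged={none}
After op 3 (modify d.txt): modified={b.txt, d.txt, e.txt} staged={none}
After op 4 (modify c.txt): modified={b.txt, c.txt, d.txt, e.txt} staged={none}
After op 5 (git add d.txt): modified={b.txt, c.txt, e.txt} staged={d.txt}
After op 6 (git add c.txt): modified={b.txt, e.txt} staged={c.txt, d.txt}
After op 7 (modify c.txt): modified={b.txt, c.txt, e.txt} staged={c.txt, d.txt}
After op 8 (modify d.txt): modified={b.txt, c.txt, d.txt, e.txt} staged={c.txt, d.txt}
After op 9 (git reset b.txt): modified={b.txt, c.txt, d.txt, e.txt} staged={c.txt, d.txt}
After op 10 (git commit): modified={b.txt, c.txt, d.txt, e.txt} staged={none}
After op 11 (git add e.txt): modified={b.txt, c.txt, d.txt} staged={e.txt}
After op 12 (git reset e.txt): modified={b.txt, c.txt, d.txt, e.txt} staged={none}
After op 13 (modify a.txt): modified={a.txt, b.txt, c.txt, d.txt, e.txt} staged={none}
After op 14 (git add b.txt): modified={a.txt, c.txt, d.txt, e.txt} staged={b.txt}
After op 15 (git reset b.txt): modified={a.txt, b.txt, c.txt, d.txt, e.txt} staged={none}
After op 16 (git add a.txt): modified={b.txt, c.txt, d.txt, e.txt} staged={a.txt}
After op 17 (git commit): modified={b.txt, c.txt, d.txt, e.txt} staged={none}
After op 18 (git commit): modified={b.txt, c.txt, d.txt, e.txt} staged={none}
After op 19 (git add d.txt): modified={b.txt, c.txt, e.txt} staged={d.txt}
After op 20 (modify a.txt): modified={a.txt, b.txt, c.txt, e.txt} staged={d.txt}
After op 21 (git add b.txt): modified={a.txt, c.txt, e.txt} staged={b.txt, d.txt}
After op 22 (git reset c.txt): modified={a.txt, c.txt, e.txt} staged={b.txt, d.txt}
After op 23 (modify d.txt): modified={a.txt, c.txt, d.txt, e.txt} staged={b.txt, d.txt}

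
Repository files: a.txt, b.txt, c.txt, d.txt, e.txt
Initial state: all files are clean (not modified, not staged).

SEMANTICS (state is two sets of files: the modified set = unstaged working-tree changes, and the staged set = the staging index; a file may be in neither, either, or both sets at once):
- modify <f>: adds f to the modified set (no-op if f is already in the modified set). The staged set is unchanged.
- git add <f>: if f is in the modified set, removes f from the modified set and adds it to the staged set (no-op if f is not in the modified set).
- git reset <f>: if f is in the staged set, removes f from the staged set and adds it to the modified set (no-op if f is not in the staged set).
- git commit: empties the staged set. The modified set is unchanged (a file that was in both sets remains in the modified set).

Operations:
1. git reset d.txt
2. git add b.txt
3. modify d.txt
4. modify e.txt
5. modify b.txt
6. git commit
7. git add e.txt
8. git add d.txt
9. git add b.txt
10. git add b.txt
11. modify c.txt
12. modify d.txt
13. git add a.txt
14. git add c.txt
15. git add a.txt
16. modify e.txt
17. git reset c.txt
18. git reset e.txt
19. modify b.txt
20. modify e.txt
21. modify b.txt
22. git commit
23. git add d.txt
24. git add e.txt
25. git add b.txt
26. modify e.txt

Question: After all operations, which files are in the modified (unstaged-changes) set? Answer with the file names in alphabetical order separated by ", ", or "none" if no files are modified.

After op 1 (git reset d.txt): modified={none} staged={none}
After op 2 (git add b.txt): modified={none} staged={none}
After op 3 (modify d.txt): modified={d.txt} staged={none}
After op 4 (modify e.txt): modified={d.txt, e.txt} staged={none}
After op 5 (modify b.txt): modified={b.txt, d.txt, e.txt} staged={none}
After op 6 (git commit): modified={b.txt, d.txt, e.txt} staged={none}
After op 7 (git add e.txt): modified={b.txt, d.txt} staged={e.txt}
After op 8 (git add d.txt): modified={b.txt} staged={d.txt, e.txt}
After op 9 (git add b.txt): modified={none} staged={b.txt, d.txt, e.txt}
After op 10 (git add b.txt): modified={none} staged={b.txt, d.txt, e.txt}
After op 11 (modify c.txt): modified={c.txt} staged={b.txt, d.txt, e.txt}
After op 12 (modify d.txt): modified={c.txt, d.txt} staged={b.txt, d.txt, e.txt}
After op 13 (git add a.txt): modified={c.txt, d.txt} staged={b.txt, d.txt, e.txt}
After op 14 (git add c.txt): modified={d.txt} staged={b.txt, c.txt, d.txt, e.txt}
After op 15 (git add a.txt): modified={d.txt} staged={b.txt, c.txt, d.txt, e.txt}
After op 16 (modify e.txt): modified={d.txt, e.txt} staged={b.txt, c.txt, d.txt, e.txt}
After op 17 (git reset c.txt): modified={c.txt, d.txt, e.txt} staged={b.txt, d.txt, e.txt}
After op 18 (git reset e.txt): modified={c.txt, d.txt, e.txt} staged={b.txt, d.txt}
After op 19 (modify b.txt): modified={b.txt, c.txt, d.txt, e.txt} staged={b.txt, d.txt}
After op 20 (modify e.txt): modified={b.txt, c.txt, d.txt, e.txt} staged={b.txt, d.txt}
After op 21 (modify b.txt): modified={b.txt, c.txt, d.txt, e.txt} staged={b.txt, d.txt}
After op 22 (git commit): modified={b.txt, c.txt, d.txt, e.txt} staged={none}
After op 23 (git add d.txt): modified={b.txt, c.txt, e.txt} staged={d.txt}
After op 24 (git add e.txt): modified={b.txt, c.txt} staged={d.txt, e.txt}
After op 25 (git add b.txt): modified={c.txt} staged={b.txt, d.txt, e.txt}
After op 26 (modify e.txt): modified={c.txt, e.txt} staged={b.txt, d.txt, e.txt}

Answer: c.txt, e.txt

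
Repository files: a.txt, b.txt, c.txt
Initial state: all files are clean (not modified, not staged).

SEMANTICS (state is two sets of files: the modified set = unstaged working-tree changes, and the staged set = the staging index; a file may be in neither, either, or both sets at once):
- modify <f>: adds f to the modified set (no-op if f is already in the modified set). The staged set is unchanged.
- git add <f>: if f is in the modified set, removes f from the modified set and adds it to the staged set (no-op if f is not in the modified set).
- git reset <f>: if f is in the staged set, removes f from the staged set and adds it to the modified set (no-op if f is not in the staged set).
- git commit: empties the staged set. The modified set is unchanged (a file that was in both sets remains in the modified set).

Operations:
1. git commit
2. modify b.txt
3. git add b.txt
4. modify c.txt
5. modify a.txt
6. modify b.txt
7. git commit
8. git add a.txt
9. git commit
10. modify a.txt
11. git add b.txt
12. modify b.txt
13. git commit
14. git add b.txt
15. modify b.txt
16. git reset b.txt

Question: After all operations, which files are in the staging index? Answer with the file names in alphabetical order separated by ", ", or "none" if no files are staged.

Answer: none

Derivation:
After op 1 (git commit): modified={none} staged={none}
After op 2 (modify b.txt): modified={b.txt} staged={none}
After op 3 (git add b.txt): modified={none} staged={b.txt}
After op 4 (modify c.txt): modified={c.txt} staged={b.txt}
After op 5 (modify a.txt): modified={a.txt, c.txt} staged={b.txt}
After op 6 (modify b.txt): modified={a.txt, b.txt, c.txt} staged={b.txt}
After op 7 (git commit): modified={a.txt, b.txt, c.txt} staged={none}
After op 8 (git add a.txt): modified={b.txt, c.txt} staged={a.txt}
After op 9 (git commit): modified={b.txt, c.txt} staged={none}
After op 10 (modify a.txt): modified={a.txt, b.txt, c.txt} staged={none}
After op 11 (git add b.txt): modified={a.txt, c.txt} staged={b.txt}
After op 12 (modify b.txt): modified={a.txt, b.txt, c.txt} staged={b.txt}
After op 13 (git commit): modified={a.txt, b.txt, c.txt} staged={none}
After op 14 (git add b.txt): modified={a.txt, c.txt} staged={b.txt}
After op 15 (modify b.txt): modified={a.txt, b.txt, c.txt} staged={b.txt}
After op 16 (git reset b.txt): modified={a.txt, b.txt, c.txt} staged={none}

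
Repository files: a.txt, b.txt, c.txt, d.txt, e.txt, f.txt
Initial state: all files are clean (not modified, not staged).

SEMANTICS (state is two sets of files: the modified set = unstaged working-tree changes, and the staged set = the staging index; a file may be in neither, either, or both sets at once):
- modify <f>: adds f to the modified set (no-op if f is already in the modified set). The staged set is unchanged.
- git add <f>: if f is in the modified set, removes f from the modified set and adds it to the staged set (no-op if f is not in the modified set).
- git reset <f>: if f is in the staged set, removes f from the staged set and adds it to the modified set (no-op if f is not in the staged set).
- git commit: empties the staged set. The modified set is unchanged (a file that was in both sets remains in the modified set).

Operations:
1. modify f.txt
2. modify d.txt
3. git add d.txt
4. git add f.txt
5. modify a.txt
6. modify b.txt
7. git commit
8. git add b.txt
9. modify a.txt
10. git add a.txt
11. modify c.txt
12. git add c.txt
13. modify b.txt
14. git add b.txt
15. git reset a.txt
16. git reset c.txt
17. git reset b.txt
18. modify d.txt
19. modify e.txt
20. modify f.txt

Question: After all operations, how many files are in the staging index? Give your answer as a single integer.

After op 1 (modify f.txt): modified={f.txt} staged={none}
After op 2 (modify d.txt): modified={d.txt, f.txt} staged={none}
After op 3 (git add d.txt): modified={f.txt} staged={d.txt}
After op 4 (git add f.txt): modified={none} staged={d.txt, f.txt}
After op 5 (modify a.txt): modified={a.txt} staged={d.txt, f.txt}
After op 6 (modify b.txt): modified={a.txt, b.txt} staged={d.txt, f.txt}
After op 7 (git commit): modified={a.txt, b.txt} staged={none}
After op 8 (git add b.txt): modified={a.txt} staged={b.txt}
After op 9 (modify a.txt): modified={a.txt} staged={b.txt}
After op 10 (git add a.txt): modified={none} staged={a.txt, b.txt}
After op 11 (modify c.txt): modified={c.txt} staged={a.txt, b.txt}
After op 12 (git add c.txt): modified={none} staged={a.txt, b.txt, c.txt}
After op 13 (modify b.txt): modified={b.txt} staged={a.txt, b.txt, c.txt}
After op 14 (git add b.txt): modified={none} staged={a.txt, b.txt, c.txt}
After op 15 (git reset a.txt): modified={a.txt} staged={b.txt, c.txt}
After op 16 (git reset c.txt): modified={a.txt, c.txt} staged={b.txt}
After op 17 (git reset b.txt): modified={a.txt, b.txt, c.txt} staged={none}
After op 18 (modify d.txt): modified={a.txt, b.txt, c.txt, d.txt} staged={none}
After op 19 (modify e.txt): modified={a.txt, b.txt, c.txt, d.txt, e.txt} staged={none}
After op 20 (modify f.txt): modified={a.txt, b.txt, c.txt, d.txt, e.txt, f.txt} staged={none}
Final staged set: {none} -> count=0

Answer: 0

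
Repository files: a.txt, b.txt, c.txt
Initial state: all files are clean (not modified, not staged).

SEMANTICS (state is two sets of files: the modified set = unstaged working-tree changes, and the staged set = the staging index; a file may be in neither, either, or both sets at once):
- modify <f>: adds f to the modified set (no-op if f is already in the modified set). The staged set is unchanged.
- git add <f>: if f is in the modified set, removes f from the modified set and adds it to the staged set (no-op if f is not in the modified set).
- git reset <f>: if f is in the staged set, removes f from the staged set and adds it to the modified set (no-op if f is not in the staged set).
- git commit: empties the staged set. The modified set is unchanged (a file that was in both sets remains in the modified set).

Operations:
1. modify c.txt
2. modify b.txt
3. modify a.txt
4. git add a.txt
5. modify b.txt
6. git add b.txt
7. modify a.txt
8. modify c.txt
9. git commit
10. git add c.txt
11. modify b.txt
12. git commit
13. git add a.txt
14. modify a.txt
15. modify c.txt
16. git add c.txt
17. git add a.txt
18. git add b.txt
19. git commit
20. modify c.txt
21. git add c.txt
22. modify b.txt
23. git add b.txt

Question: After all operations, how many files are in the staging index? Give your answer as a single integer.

Answer: 2

Derivation:
After op 1 (modify c.txt): modified={c.txt} staged={none}
After op 2 (modify b.txt): modified={b.txt, c.txt} staged={none}
After op 3 (modify a.txt): modified={a.txt, b.txt, c.txt} staged={none}
After op 4 (git add a.txt): modified={b.txt, c.txt} staged={a.txt}
After op 5 (modify b.txt): modified={b.txt, c.txt} staged={a.txt}
After op 6 (git add b.txt): modified={c.txt} staged={a.txt, b.txt}
After op 7 (modify a.txt): modified={a.txt, c.txt} staged={a.txt, b.txt}
After op 8 (modify c.txt): modified={a.txt, c.txt} staged={a.txt, b.txt}
After op 9 (git commit): modified={a.txt, c.txt} staged={none}
After op 10 (git add c.txt): modified={a.txt} staged={c.txt}
After op 11 (modify b.txt): modified={a.txt, b.txt} staged={c.txt}
After op 12 (git commit): modified={a.txt, b.txt} staged={none}
After op 13 (git add a.txt): modified={b.txt} staged={a.txt}
After op 14 (modify a.txt): modified={a.txt, b.txt} staged={a.txt}
After op 15 (modify c.txt): modified={a.txt, b.txt, c.txt} staged={a.txt}
After op 16 (git add c.txt): modified={a.txt, b.txt} staged={a.txt, c.txt}
After op 17 (git add a.txt): modified={b.txt} staged={a.txt, c.txt}
After op 18 (git add b.txt): modified={none} staged={a.txt, b.txt, c.txt}
After op 19 (git commit): modified={none} staged={none}
After op 20 (modify c.txt): modified={c.txt} staged={none}
After op 21 (git add c.txt): modified={none} staged={c.txt}
After op 22 (modify b.txt): modified={b.txt} staged={c.txt}
After op 23 (git add b.txt): modified={none} staged={b.txt, c.txt}
Final staged set: {b.txt, c.txt} -> count=2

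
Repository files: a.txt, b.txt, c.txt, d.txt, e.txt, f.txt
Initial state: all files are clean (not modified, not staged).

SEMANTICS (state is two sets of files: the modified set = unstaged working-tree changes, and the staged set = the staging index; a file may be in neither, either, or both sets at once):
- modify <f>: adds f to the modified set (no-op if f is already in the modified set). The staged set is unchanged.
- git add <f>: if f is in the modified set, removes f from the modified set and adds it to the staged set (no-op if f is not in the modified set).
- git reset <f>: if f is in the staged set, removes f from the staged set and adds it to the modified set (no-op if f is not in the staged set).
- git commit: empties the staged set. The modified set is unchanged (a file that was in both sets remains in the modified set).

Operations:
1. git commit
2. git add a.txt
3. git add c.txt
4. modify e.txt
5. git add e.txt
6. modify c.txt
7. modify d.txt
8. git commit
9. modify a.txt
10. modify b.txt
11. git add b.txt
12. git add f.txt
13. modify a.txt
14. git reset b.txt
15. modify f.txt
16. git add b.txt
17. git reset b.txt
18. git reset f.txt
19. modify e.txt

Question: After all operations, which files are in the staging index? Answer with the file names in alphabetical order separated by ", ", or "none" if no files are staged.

After op 1 (git commit): modified={none} staged={none}
After op 2 (git add a.txt): modified={none} staged={none}
After op 3 (git add c.txt): modified={none} staged={none}
After op 4 (modify e.txt): modified={e.txt} staged={none}
After op 5 (git add e.txt): modified={none} staged={e.txt}
After op 6 (modify c.txt): modified={c.txt} staged={e.txt}
After op 7 (modify d.txt): modified={c.txt, d.txt} staged={e.txt}
After op 8 (git commit): modified={c.txt, d.txt} staged={none}
After op 9 (modify a.txt): modified={a.txt, c.txt, d.txt} staged={none}
After op 10 (modify b.txt): modified={a.txt, b.txt, c.txt, d.txt} staged={none}
After op 11 (git add b.txt): modified={a.txt, c.txt, d.txt} staged={b.txt}
After op 12 (git add f.txt): modified={a.txt, c.txt, d.txt} staged={b.txt}
After op 13 (modify a.txt): modified={a.txt, c.txt, d.txt} staged={b.txt}
After op 14 (git reset b.txt): modified={a.txt, b.txt, c.txt, d.txt} staged={none}
After op 15 (modify f.txt): modified={a.txt, b.txt, c.txt, d.txt, f.txt} staged={none}
After op 16 (git add b.txt): modified={a.txt, c.txt, d.txt, f.txt} staged={b.txt}
After op 17 (git reset b.txt): modified={a.txt, b.txt, c.txt, d.txt, f.txt} staged={none}
After op 18 (git reset f.txt): modified={a.txt, b.txt, c.txt, d.txt, f.txt} staged={none}
After op 19 (modify e.txt): modified={a.txt, b.txt, c.txt, d.txt, e.txt, f.txt} staged={none}

Answer: none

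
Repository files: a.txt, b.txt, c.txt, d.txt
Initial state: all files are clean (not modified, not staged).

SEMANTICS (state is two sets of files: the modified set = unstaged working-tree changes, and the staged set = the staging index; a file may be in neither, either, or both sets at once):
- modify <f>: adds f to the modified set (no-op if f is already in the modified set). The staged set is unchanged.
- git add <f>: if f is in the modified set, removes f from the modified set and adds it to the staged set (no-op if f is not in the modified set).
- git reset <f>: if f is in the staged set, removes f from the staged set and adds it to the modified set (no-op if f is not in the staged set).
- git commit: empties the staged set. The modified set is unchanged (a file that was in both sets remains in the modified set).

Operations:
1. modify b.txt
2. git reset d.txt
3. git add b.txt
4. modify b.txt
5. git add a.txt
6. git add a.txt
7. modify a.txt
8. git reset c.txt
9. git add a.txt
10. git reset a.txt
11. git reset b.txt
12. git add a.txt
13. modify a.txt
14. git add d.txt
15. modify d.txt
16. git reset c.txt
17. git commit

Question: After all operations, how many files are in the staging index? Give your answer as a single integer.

Answer: 0

Derivation:
After op 1 (modify b.txt): modified={b.txt} staged={none}
After op 2 (git reset d.txt): modified={b.txt} staged={none}
After op 3 (git add b.txt): modified={none} staged={b.txt}
After op 4 (modify b.txt): modified={b.txt} staged={b.txt}
After op 5 (git add a.txt): modified={b.txt} staged={b.txt}
After op 6 (git add a.txt): modified={b.txt} staged={b.txt}
After op 7 (modify a.txt): modified={a.txt, b.txt} staged={b.txt}
After op 8 (git reset c.txt): modified={a.txt, b.txt} staged={b.txt}
After op 9 (git add a.txt): modified={b.txt} staged={a.txt, b.txt}
After op 10 (git reset a.txt): modified={a.txt, b.txt} staged={b.txt}
After op 11 (git reset b.txt): modified={a.txt, b.txt} staged={none}
After op 12 (git add a.txt): modified={b.txt} staged={a.txt}
After op 13 (modify a.txt): modified={a.txt, b.txt} staged={a.txt}
After op 14 (git add d.txt): modified={a.txt, b.txt} staged={a.txt}
After op 15 (modify d.txt): modified={a.txt, b.txt, d.txt} staged={a.txt}
After op 16 (git reset c.txt): modified={a.txt, b.txt, d.txt} staged={a.txt}
After op 17 (git commit): modified={a.txt, b.txt, d.txt} staged={none}
Final staged set: {none} -> count=0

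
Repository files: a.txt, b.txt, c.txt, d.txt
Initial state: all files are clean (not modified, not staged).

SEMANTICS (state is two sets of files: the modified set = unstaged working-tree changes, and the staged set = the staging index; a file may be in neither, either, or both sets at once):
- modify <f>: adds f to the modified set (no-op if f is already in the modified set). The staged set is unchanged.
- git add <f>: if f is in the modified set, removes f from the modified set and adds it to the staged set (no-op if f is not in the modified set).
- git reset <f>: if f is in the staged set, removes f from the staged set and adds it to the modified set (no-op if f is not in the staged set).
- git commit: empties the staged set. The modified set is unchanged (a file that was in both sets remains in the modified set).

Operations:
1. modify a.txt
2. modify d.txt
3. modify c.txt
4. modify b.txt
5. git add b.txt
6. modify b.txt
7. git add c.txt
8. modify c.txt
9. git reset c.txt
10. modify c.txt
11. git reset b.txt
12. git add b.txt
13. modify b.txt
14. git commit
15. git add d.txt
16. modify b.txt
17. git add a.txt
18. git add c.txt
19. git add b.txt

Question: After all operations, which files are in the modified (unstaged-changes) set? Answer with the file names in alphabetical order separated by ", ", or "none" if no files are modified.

After op 1 (modify a.txt): modified={a.txt} staged={none}
After op 2 (modify d.txt): modified={a.txt, d.txt} staged={none}
After op 3 (modify c.txt): modified={a.txt, c.txt, d.txt} staged={none}
After op 4 (modify b.txt): modified={a.txt, b.txt, c.txt, d.txt} staged={none}
After op 5 (git add b.txt): modified={a.txt, c.txt, d.txt} staged={b.txt}
After op 6 (modify b.txt): modified={a.txt, b.txt, c.txt, d.txt} staged={b.txt}
After op 7 (git add c.txt): modified={a.txt, b.txt, d.txt} staged={b.txt, c.txt}
After op 8 (modify c.txt): modified={a.txt, b.txt, c.txt, d.txt} staged={b.txt, c.txt}
After op 9 (git reset c.txt): modified={a.txt, b.txt, c.txt, d.txt} staged={b.txt}
After op 10 (modify c.txt): modified={a.txt, b.txt, c.txt, d.txt} staged={b.txt}
After op 11 (git reset b.txt): modified={a.txt, b.txt, c.txt, d.txt} staged={none}
After op 12 (git add b.txt): modified={a.txt, c.txt, d.txt} staged={b.txt}
After op 13 (modify b.txt): modified={a.txt, b.txt, c.txt, d.txt} staged={b.txt}
After op 14 (git commit): modified={a.txt, b.txt, c.txt, d.txt} staged={none}
After op 15 (git add d.txt): modified={a.txt, b.txt, c.txt} staged={d.txt}
After op 16 (modify b.txt): modified={a.txt, b.txt, c.txt} staged={d.txt}
After op 17 (git add a.txt): modified={b.txt, c.txt} staged={a.txt, d.txt}
After op 18 (git add c.txt): modified={b.txt} staged={a.txt, c.txt, d.txt}
After op 19 (git add b.txt): modified={none} staged={a.txt, b.txt, c.txt, d.txt}

Answer: none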